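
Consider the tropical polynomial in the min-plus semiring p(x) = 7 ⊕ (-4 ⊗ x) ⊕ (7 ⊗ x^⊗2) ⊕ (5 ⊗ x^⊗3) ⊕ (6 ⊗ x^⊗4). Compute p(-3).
p(-3) = -7

A tropical monomial a ⊗ x^⊗i evaluates to a + i · x. Evaluating each term at x = -3:
  Term 0 contributes 7 + 0 · -3 = 7
  Term 1 contributes -4 + 1 · -3 = -7
  Term 2 contributes 7 + 2 · -3 = 1
  Term 3 contributes 5 + 3 · -3 = -4
  Term 4 contributes 6 + 4 · -3 = -6
p(-3) = ⊕ of these = min[7, -7, 1, -4, -6] = -7.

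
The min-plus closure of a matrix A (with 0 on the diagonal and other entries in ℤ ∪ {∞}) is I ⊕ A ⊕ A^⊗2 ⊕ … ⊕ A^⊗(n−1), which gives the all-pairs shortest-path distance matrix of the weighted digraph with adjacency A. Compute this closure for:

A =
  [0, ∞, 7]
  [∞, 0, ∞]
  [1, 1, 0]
Closure =
  [0, 8, 7]
  [∞, 0, ∞]
  [1, 1, 0]

This is the Floyd-Warshall all-pairs shortest-path computation. For each intermediate vertex k = 0, 1, …, 2, update dist[i][j] ← min(dist[i][j], dist[i][k] + dist[k][j]). The final matrix gives, for each (i, j), the minimum total weight of any directed path from i to j (possibly empty when i = j).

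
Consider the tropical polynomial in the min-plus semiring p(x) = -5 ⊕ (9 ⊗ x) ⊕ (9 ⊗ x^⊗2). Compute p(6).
p(6) = -5

A tropical monomial a ⊗ x^⊗i evaluates to a + i · x. Evaluating each term at x = 6:
  Term 0 contributes -5 + 0 · 6 = -5
  Term 1 contributes 9 + 1 · 6 = 15
  Term 2 contributes 9 + 2 · 6 = 21
p(6) = ⊕ of these = min[-5, 15, 21] = -5.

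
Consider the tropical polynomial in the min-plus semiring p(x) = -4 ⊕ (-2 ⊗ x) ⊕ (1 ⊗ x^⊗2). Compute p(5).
p(5) = -4

A tropical monomial a ⊗ x^⊗i evaluates to a + i · x. Evaluating each term at x = 5:
  Term 0 contributes -4 + 0 · 5 = -4
  Term 1 contributes -2 + 1 · 5 = 3
  Term 2 contributes 1 + 2 · 5 = 11
p(5) = ⊕ of these = min[-4, 3, 11] = -4.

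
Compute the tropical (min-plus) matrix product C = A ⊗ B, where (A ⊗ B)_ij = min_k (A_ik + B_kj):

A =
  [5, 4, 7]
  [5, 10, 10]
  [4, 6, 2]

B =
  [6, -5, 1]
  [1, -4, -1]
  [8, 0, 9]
A ⊗ B =
  [5, 0, 3]
  [11, 0, 6]
  [7, -1, 5]

Apply the min-plus product entry-by-entry:
  C[0][0] = min over k of (A[0][0] + B[0][0] = 5 + 6 = 11, A[0][1] + B[1][0] = 4 + 1 = 5, A[0][2] + B[2][0] = 7 + 8 = 15) = 5 (attained at k = 1)
  C[0][1] = min over k of (A[0][0] + B[0][1] = 5 + -5 = 0, A[0][1] + B[1][1] = 4 + -4 = 0, A[0][2] + B[2][1] = 7 + 0 = 7) = 0 (attained at k = 0)
  C[0][2] = min over k of (A[0][0] + B[0][2] = 5 + 1 = 6, A[0][1] + B[1][2] = 4 + -1 = 3, A[0][2] + B[2][2] = 7 + 9 = 16) = 3 (attained at k = 1)
  C[1][0] = min over k of (A[1][0] + B[0][0] = 5 + 6 = 11, A[1][1] + B[1][0] = 10 + 1 = 11, A[1][2] + B[2][0] = 10 + 8 = 18) = 11 (attained at k = 0)
  C[1][1] = min over k of (A[1][0] + B[0][1] = 5 + -5 = 0, A[1][1] + B[1][1] = 10 + -4 = 6, A[1][2] + B[2][1] = 10 + 0 = 10) = 0 (attained at k = 0)
  C[1][2] = min over k of (A[1][0] + B[0][2] = 5 + 1 = 6, A[1][1] + B[1][2] = 10 + -1 = 9, A[1][2] + B[2][2] = 10 + 9 = 19) = 6 (attained at k = 0)
  C[2][0] = min over k of (A[2][0] + B[0][0] = 4 + 6 = 10, A[2][1] + B[1][0] = 6 + 1 = 7, A[2][2] + B[2][0] = 2 + 8 = 10) = 7 (attained at k = 1)
  C[2][1] = min over k of (A[2][0] + B[0][1] = 4 + -5 = -1, A[2][1] + B[1][1] = 6 + -4 = 2, A[2][2] + B[2][1] = 2 + 0 = 2) = -1 (attained at k = 0)
  C[2][2] = min over k of (A[2][0] + B[0][2] = 4 + 1 = 5, A[2][1] + B[1][2] = 6 + -1 = 5, A[2][2] + B[2][2] = 2 + 9 = 11) = 5 (attained at k = 0)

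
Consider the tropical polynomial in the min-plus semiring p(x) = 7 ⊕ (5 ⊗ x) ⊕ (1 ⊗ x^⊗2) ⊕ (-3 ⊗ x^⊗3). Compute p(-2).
p(-2) = -9

A tropical monomial a ⊗ x^⊗i evaluates to a + i · x. Evaluating each term at x = -2:
  Term 0 contributes 7 + 0 · -2 = 7
  Term 1 contributes 5 + 1 · -2 = 3
  Term 2 contributes 1 + 2 · -2 = -3
  Term 3 contributes -3 + 3 · -2 = -9
p(-2) = ⊕ of these = min[7, 3, -3, -9] = -9.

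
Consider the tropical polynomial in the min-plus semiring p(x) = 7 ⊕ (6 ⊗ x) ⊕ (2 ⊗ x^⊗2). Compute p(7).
p(7) = 7

A tropical monomial a ⊗ x^⊗i evaluates to a + i · x. Evaluating each term at x = 7:
  Term 0 contributes 7 + 0 · 7 = 7
  Term 1 contributes 6 + 1 · 7 = 13
  Term 2 contributes 2 + 2 · 7 = 16
p(7) = ⊕ of these = min[7, 13, 16] = 7.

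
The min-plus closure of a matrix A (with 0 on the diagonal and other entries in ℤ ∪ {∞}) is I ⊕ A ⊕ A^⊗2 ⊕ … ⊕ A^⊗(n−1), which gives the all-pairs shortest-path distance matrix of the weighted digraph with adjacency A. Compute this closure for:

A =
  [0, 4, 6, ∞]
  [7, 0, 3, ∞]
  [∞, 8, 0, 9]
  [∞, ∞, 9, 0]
Closure =
  [0, 4, 6, 15]
  [7, 0, 3, 12]
  [15, 8, 0, 9]
  [24, 17, 9, 0]

This is the Floyd-Warshall all-pairs shortest-path computation. For each intermediate vertex k = 0, 1, …, 3, update dist[i][j] ← min(dist[i][j], dist[i][k] + dist[k][j]). The final matrix gives, for each (i, j), the minimum total weight of any directed path from i to j (possibly empty when i = j).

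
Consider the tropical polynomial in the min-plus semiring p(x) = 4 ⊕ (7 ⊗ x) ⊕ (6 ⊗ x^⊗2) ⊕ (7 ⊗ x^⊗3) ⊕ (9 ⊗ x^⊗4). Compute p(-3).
p(-3) = -3

A tropical monomial a ⊗ x^⊗i evaluates to a + i · x. Evaluating each term at x = -3:
  Term 0 contributes 4 + 0 · -3 = 4
  Term 1 contributes 7 + 1 · -3 = 4
  Term 2 contributes 6 + 2 · -3 = 0
  Term 3 contributes 7 + 3 · -3 = -2
  Term 4 contributes 9 + 4 · -3 = -3
p(-3) = ⊕ of these = min[4, 4, 0, -2, -3] = -3.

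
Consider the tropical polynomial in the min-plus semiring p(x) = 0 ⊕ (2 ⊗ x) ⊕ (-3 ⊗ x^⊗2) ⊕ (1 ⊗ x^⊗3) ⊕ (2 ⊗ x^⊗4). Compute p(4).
p(4) = 0

A tropical monomial a ⊗ x^⊗i evaluates to a + i · x. Evaluating each term at x = 4:
  Term 0 contributes 0 + 0 · 4 = 0
  Term 1 contributes 2 + 1 · 4 = 6
  Term 2 contributes -3 + 2 · 4 = 5
  Term 3 contributes 1 + 3 · 4 = 13
  Term 4 contributes 2 + 4 · 4 = 18
p(4) = ⊕ of these = min[0, 6, 5, 13, 18] = 0.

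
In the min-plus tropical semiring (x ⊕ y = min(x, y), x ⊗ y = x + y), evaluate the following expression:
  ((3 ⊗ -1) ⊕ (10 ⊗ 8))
((3 ⊗ -1) ⊕ (10 ⊗ 8)) = 2

Expand innermost to outermost. Recall ⊕ takes the minimum of its arguments and ⊗ takes their sum. Working out the expression ((3 ⊗ -1) ⊕ (10 ⊗ 8)) gives 2.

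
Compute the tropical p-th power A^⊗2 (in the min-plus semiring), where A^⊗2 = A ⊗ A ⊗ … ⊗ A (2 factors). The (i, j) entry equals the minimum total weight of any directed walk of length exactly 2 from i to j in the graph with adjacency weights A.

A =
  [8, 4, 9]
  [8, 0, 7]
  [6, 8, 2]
A^⊗2 =
  [12, 4, 11]
  [8, 0, 7]
  [8, 8, 4]

Each entry (A^⊗2)_ij equals the minimum over all length-2 walks i = v_0 → v_1 → … → v_2 = j of Σ_t A[v_t][v_{t+1}]. For example, for (i, j) = (0, 2) we minimise over 3 possible intermediate vertex sequences; the minimum is 11, attained along the walk 0 → 1 → 2.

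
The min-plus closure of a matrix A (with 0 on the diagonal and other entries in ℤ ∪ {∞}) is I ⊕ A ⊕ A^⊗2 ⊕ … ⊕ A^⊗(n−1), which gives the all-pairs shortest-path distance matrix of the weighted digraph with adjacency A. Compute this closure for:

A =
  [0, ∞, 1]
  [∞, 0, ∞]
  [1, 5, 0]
Closure =
  [0, 6, 1]
  [∞, 0, ∞]
  [1, 5, 0]

This is the Floyd-Warshall all-pairs shortest-path computation. For each intermediate vertex k = 0, 1, …, 2, update dist[i][j] ← min(dist[i][j], dist[i][k] + dist[k][j]). The final matrix gives, for each (i, j), the minimum total weight of any directed path from i to j (possibly empty when i = j).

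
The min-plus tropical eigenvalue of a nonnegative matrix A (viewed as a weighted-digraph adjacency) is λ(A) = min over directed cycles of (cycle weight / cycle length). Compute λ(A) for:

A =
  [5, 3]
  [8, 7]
λ(A) = 5

Enumerate directed cycles and compute their means (weight / length). Sample:
  cycle 0 → 0: weight = 5, length = 1, mean = 5/1 ≈ 5.000
  cycle 1 → 1: weight = 7, length = 1, mean = 7/1 ≈ 7.000
  cycle 0 → 1 → 0: weight = 11, length = 2, mean = 11/2 ≈ 5.500
  cycle 1 → 0 → 1: weight = 11, length = 2, mean = 11/2 ≈ 5.500
Minimum mean = 5.000, attained e.g. along the cycle 0 → 0 with weight 5 and length 1. So λ(A) = 5/1 = 5.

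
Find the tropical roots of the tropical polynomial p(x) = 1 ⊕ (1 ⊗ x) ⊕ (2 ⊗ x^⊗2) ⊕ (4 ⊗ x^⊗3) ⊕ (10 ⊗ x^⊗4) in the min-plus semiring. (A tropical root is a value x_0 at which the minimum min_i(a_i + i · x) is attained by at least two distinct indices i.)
Roots: {-6, -2, -1, 0}

Each tropical root is a break point of the lower envelope of the lines y = a_i + i · x (there are 5 lines, with slopes 0, 1, ..., 4). Only the lines that attain the minimum somewhere contribute to roots; other lines are dominated. Here the surviving (envelope) indices are i = 4, i = 3, i = 2, i = 1, i = 0.
Intersections between consecutive envelope lines give the roots: for adjacent envelope indices i < j the intersection is x = (a_i − a_j) / (j − i). Reading off the sorted break points: {-6, -2, -1, 0}.
Verification: at each break x_0, at least two indices attain the minimum of min_i(a_i + i · x_0).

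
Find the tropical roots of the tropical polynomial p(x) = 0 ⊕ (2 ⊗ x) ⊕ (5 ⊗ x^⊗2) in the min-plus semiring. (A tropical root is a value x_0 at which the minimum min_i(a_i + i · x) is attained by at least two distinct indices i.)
Roots: {-3, -2}

Each tropical root is a break point of the lower envelope of the lines y = a_i + i · x (there are 3 lines, with slopes 0, 1, ..., 2). Only the lines that attain the minimum somewhere contribute to roots; other lines are dominated. Here the surviving (envelope) indices are i = 2, i = 1, i = 0.
Intersections between consecutive envelope lines give the roots: for adjacent envelope indices i < j the intersection is x = (a_i − a_j) / (j − i). Reading off the sorted break points: {-3, -2}.
Verification: at each break x_0, at least two indices attain the minimum of min_i(a_i + i · x_0).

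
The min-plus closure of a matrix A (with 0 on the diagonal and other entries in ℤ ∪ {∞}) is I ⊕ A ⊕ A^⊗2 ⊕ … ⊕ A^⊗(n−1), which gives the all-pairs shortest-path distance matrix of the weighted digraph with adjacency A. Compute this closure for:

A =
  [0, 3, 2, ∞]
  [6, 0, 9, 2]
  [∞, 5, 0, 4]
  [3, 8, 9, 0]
Closure =
  [0, 3, 2, 5]
  [5, 0, 7, 2]
  [7, 5, 0, 4]
  [3, 6, 5, 0]

This is the Floyd-Warshall all-pairs shortest-path computation. For each intermediate vertex k = 0, 1, …, 3, update dist[i][j] ← min(dist[i][j], dist[i][k] + dist[k][j]). The final matrix gives, for each (i, j), the minimum total weight of any directed path from i to j (possibly empty when i = j).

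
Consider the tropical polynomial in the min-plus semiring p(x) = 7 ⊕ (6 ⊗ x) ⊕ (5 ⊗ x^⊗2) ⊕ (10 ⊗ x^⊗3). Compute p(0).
p(0) = 5

A tropical monomial a ⊗ x^⊗i evaluates to a + i · x. Evaluating each term at x = 0:
  Term 0 contributes 7 + 0 · 0 = 7
  Term 1 contributes 6 + 1 · 0 = 6
  Term 2 contributes 5 + 2 · 0 = 5
  Term 3 contributes 10 + 3 · 0 = 10
p(0) = ⊕ of these = min[7, 6, 5, 10] = 5.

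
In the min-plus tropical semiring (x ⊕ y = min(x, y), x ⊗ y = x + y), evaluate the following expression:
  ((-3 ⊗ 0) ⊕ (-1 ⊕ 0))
((-3 ⊗ 0) ⊕ (-1 ⊕ 0)) = -3

Expand innermost to outermost. Recall ⊕ takes the minimum of its arguments and ⊗ takes their sum. Working out the expression ((-3 ⊗ 0) ⊕ (-1 ⊕ 0)) gives -3.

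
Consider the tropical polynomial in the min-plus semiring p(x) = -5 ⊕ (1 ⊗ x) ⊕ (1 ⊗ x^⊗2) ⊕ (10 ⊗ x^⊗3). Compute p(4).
p(4) = -5

A tropical monomial a ⊗ x^⊗i evaluates to a + i · x. Evaluating each term at x = 4:
  Term 0 contributes -5 + 0 · 4 = -5
  Term 1 contributes 1 + 1 · 4 = 5
  Term 2 contributes 1 + 2 · 4 = 9
  Term 3 contributes 10 + 3 · 4 = 22
p(4) = ⊕ of these = min[-5, 5, 9, 22] = -5.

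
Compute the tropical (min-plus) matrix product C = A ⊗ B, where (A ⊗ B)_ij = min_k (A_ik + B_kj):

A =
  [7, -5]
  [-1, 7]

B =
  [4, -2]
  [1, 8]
A ⊗ B =
  [-4, 3]
  [3, -3]

Apply the min-plus product entry-by-entry:
  C[0][0] = min over k of (A[0][0] + B[0][0] = 7 + 4 = 11, A[0][1] + B[1][0] = -5 + 1 = -4) = -4 (attained at k = 1)
  C[0][1] = min over k of (A[0][0] + B[0][1] = 7 + -2 = 5, A[0][1] + B[1][1] = -5 + 8 = 3) = 3 (attained at k = 1)
  C[1][0] = min over k of (A[1][0] + B[0][0] = -1 + 4 = 3, A[1][1] + B[1][0] = 7 + 1 = 8) = 3 (attained at k = 0)
  C[1][1] = min over k of (A[1][0] + B[0][1] = -1 + -2 = -3, A[1][1] + B[1][1] = 7 + 8 = 15) = -3 (attained at k = 0)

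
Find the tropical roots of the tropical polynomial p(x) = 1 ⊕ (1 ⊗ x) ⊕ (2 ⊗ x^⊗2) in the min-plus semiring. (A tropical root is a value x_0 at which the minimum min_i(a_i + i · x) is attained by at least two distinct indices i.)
Roots: {-1, 0}

Each tropical root is a break point of the lower envelope of the lines y = a_i + i · x (there are 3 lines, with slopes 0, 1, ..., 2). Only the lines that attain the minimum somewhere contribute to roots; other lines are dominated. Here the surviving (envelope) indices are i = 2, i = 1, i = 0.
Intersections between consecutive envelope lines give the roots: for adjacent envelope indices i < j the intersection is x = (a_i − a_j) / (j − i). Reading off the sorted break points: {-1, 0}.
Verification: at each break x_0, at least two indices attain the minimum of min_i(a_i + i · x_0).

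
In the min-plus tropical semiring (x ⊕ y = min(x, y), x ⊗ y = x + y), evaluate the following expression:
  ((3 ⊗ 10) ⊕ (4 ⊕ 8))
((3 ⊗ 10) ⊕ (4 ⊕ 8)) = 4

Expand innermost to outermost. Recall ⊕ takes the minimum of its arguments and ⊗ takes their sum. Working out the expression ((3 ⊗ 10) ⊕ (4 ⊕ 8)) gives 4.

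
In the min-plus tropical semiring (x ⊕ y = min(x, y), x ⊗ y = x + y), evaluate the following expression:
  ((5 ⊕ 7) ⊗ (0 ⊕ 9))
((5 ⊕ 7) ⊗ (0 ⊕ 9)) = 5

Expand innermost to outermost. Recall ⊕ takes the minimum of its arguments and ⊗ takes their sum. Working out the expression ((5 ⊕ 7) ⊗ (0 ⊕ 9)) gives 5.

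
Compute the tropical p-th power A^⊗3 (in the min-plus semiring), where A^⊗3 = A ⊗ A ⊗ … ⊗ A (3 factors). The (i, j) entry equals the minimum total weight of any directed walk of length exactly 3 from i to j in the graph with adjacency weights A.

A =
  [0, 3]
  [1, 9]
A^⊗3 =
  [0, 3]
  [1, 4]

Each entry (A^⊗3)_ij equals the minimum over all length-3 walks i = v_0 → v_1 → … → v_3 = j of Σ_t A[v_t][v_{t+1}]. For example, for (i, j) = (0, 1) we minimise over 4 possible intermediate vertex sequences; the minimum is 3, attained along the walk 0 → 0 → 0 → 1.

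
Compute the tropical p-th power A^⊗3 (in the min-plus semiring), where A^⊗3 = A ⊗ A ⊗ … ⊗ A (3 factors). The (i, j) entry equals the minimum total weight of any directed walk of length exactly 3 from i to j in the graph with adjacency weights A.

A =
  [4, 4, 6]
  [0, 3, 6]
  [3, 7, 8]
A^⊗3 =
  [7, 8, 10]
  [4, 7, 9]
  [7, 10, 13]

Each entry (A^⊗3)_ij equals the minimum over all length-3 walks i = v_0 → v_1 → … → v_3 = j of Σ_t A[v_t][v_{t+1}]. For example, for (i, j) = (0, 2) we minimise over 9 possible intermediate vertex sequences; the minimum is 10, attained along the walk 0 → 1 → 0 → 2.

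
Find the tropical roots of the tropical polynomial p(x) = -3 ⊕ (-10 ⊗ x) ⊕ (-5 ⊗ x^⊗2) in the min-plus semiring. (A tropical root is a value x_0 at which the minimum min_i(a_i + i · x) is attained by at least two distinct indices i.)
Roots: {-5, 7}

Each tropical root is a break point of the lower envelope of the lines y = a_i + i · x (there are 3 lines, with slopes 0, 1, ..., 2). Only the lines that attain the minimum somewhere contribute to roots; other lines are dominated. Here the surviving (envelope) indices are i = 2, i = 1, i = 0.
Intersections between consecutive envelope lines give the roots: for adjacent envelope indices i < j the intersection is x = (a_i − a_j) / (j − i). Reading off the sorted break points: {-5, 7}.
Verification: at each break x_0, at least two indices attain the minimum of min_i(a_i + i · x_0).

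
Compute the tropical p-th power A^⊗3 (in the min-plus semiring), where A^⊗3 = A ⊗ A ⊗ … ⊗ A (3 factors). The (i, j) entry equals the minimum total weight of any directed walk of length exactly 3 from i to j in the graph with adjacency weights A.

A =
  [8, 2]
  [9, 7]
A^⊗3 =
  [18, 13]
  [20, 18]

Each entry (A^⊗3)_ij equals the minimum over all length-3 walks i = v_0 → v_1 → … → v_3 = j of Σ_t A[v_t][v_{t+1}]. For example, for (i, j) = (0, 1) we minimise over 4 possible intermediate vertex sequences; the minimum is 13, attained along the walk 0 → 1 → 0 → 1.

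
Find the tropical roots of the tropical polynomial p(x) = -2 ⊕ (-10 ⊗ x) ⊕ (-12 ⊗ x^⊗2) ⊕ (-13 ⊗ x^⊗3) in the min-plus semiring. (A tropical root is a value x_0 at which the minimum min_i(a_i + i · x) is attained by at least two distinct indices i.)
Roots: {1, 2, 8}

Each tropical root is a break point of the lower envelope of the lines y = a_i + i · x (there are 4 lines, with slopes 0, 1, ..., 3). Only the lines that attain the minimum somewhere contribute to roots; other lines are dominated. Here the surviving (envelope) indices are i = 3, i = 2, i = 1, i = 0.
Intersections between consecutive envelope lines give the roots: for adjacent envelope indices i < j the intersection is x = (a_i − a_j) / (j − i). Reading off the sorted break points: {1, 2, 8}.
Verification: at each break x_0, at least two indices attain the minimum of min_i(a_i + i · x_0).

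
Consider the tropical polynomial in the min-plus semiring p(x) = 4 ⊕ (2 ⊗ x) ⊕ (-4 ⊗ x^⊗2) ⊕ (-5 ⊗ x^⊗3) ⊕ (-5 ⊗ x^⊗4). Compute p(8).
p(8) = 4

A tropical monomial a ⊗ x^⊗i evaluates to a + i · x. Evaluating each term at x = 8:
  Term 0 contributes 4 + 0 · 8 = 4
  Term 1 contributes 2 + 1 · 8 = 10
  Term 2 contributes -4 + 2 · 8 = 12
  Term 3 contributes -5 + 3 · 8 = 19
  Term 4 contributes -5 + 4 · 8 = 27
p(8) = ⊕ of these = min[4, 10, 12, 19, 27] = 4.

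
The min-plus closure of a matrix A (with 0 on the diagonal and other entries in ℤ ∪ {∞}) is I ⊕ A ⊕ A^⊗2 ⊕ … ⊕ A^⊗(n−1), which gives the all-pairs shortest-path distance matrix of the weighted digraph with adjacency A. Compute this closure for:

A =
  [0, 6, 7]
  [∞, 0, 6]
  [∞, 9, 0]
Closure =
  [0, 6, 7]
  [∞, 0, 6]
  [∞, 9, 0]

This is the Floyd-Warshall all-pairs shortest-path computation. For each intermediate vertex k = 0, 1, …, 2, update dist[i][j] ← min(dist[i][j], dist[i][k] + dist[k][j]). The final matrix gives, for each (i, j), the minimum total weight of any directed path from i to j (possibly empty when i = j).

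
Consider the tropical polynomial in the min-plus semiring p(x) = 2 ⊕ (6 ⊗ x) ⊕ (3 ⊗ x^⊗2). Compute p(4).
p(4) = 2

A tropical monomial a ⊗ x^⊗i evaluates to a + i · x. Evaluating each term at x = 4:
  Term 0 contributes 2 + 0 · 4 = 2
  Term 1 contributes 6 + 1 · 4 = 10
  Term 2 contributes 3 + 2 · 4 = 11
p(4) = ⊕ of these = min[2, 10, 11] = 2.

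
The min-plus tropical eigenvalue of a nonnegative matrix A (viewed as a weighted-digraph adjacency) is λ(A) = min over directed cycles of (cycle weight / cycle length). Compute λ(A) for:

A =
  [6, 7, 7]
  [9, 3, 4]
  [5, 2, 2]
λ(A) = 2

Enumerate directed cycles and compute their means (weight / length). Sample:
  cycle 0 → 0: weight = 6, length = 1, mean = 6/1 ≈ 6.000
  cycle 1 → 1: weight = 3, length = 1, mean = 3/1 ≈ 3.000
  cycle 2 → 2: weight = 2, length = 1, mean = 2/1 ≈ 2.000
  cycle 0 → 1 → 0: weight = 16, length = 2, mean = 16/2 ≈ 8.000
  cycle 0 → 2 → 0: weight = 12, length = 2, mean = 12/2 ≈ 6.000
  cycle 1 → 0 → 1: weight = 16, length = 2, mean = 16/2 ≈ 8.000
Minimum mean = 2.000, attained e.g. along the cycle 2 → 2 with weight 2 and length 1. So λ(A) = 2/1 = 2.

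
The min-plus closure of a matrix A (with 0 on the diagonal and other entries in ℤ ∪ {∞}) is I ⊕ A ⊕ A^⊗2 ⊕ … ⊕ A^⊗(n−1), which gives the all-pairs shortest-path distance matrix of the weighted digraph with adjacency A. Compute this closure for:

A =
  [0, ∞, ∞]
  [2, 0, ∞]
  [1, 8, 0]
Closure =
  [0, ∞, ∞]
  [2, 0, ∞]
  [1, 8, 0]

This is the Floyd-Warshall all-pairs shortest-path computation. For each intermediate vertex k = 0, 1, …, 2, update dist[i][j] ← min(dist[i][j], dist[i][k] + dist[k][j]). The final matrix gives, for each (i, j), the minimum total weight of any directed path from i to j (possibly empty when i = j).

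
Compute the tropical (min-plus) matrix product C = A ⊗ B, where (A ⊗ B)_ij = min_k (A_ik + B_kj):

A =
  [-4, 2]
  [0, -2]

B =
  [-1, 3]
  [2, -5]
A ⊗ B =
  [-5, -3]
  [-1, -7]

Apply the min-plus product entry-by-entry:
  C[0][0] = min over k of (A[0][0] + B[0][0] = -4 + -1 = -5, A[0][1] + B[1][0] = 2 + 2 = 4) = -5 (attained at k = 0)
  C[0][1] = min over k of (A[0][0] + B[0][1] = -4 + 3 = -1, A[0][1] + B[1][1] = 2 + -5 = -3) = -3 (attained at k = 1)
  C[1][0] = min over k of (A[1][0] + B[0][0] = 0 + -1 = -1, A[1][1] + B[1][0] = -2 + 2 = 0) = -1 (attained at k = 0)
  C[1][1] = min over k of (A[1][0] + B[0][1] = 0 + 3 = 3, A[1][1] + B[1][1] = -2 + -5 = -7) = -7 (attained at k = 1)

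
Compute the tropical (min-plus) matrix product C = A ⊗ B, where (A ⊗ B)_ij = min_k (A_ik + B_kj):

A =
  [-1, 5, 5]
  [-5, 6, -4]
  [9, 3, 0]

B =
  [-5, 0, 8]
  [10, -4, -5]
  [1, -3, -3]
A ⊗ B =
  [-6, -1, 0]
  [-10, -7, -7]
  [1, -3, -3]

Apply the min-plus product entry-by-entry:
  C[0][0] = min over k of (A[0][0] + B[0][0] = -1 + -5 = -6, A[0][1] + B[1][0] = 5 + 10 = 15, A[0][2] + B[2][0] = 5 + 1 = 6) = -6 (attained at k = 0)
  C[0][1] = min over k of (A[0][0] + B[0][1] = -1 + 0 = -1, A[0][1] + B[1][1] = 5 + -4 = 1, A[0][2] + B[2][1] = 5 + -3 = 2) = -1 (attained at k = 0)
  C[0][2] = min over k of (A[0][0] + B[0][2] = -1 + 8 = 7, A[0][1] + B[1][2] = 5 + -5 = 0, A[0][2] + B[2][2] = 5 + -3 = 2) = 0 (attained at k = 1)
  C[1][0] = min over k of (A[1][0] + B[0][0] = -5 + -5 = -10, A[1][1] + B[1][0] = 6 + 10 = 16, A[1][2] + B[2][0] = -4 + 1 = -3) = -10 (attained at k = 0)
  C[1][1] = min over k of (A[1][0] + B[0][1] = -5 + 0 = -5, A[1][1] + B[1][1] = 6 + -4 = 2, A[1][2] + B[2][1] = -4 + -3 = -7) = -7 (attained at k = 2)
  C[1][2] = min over k of (A[1][0] + B[0][2] = -5 + 8 = 3, A[1][1] + B[1][2] = 6 + -5 = 1, A[1][2] + B[2][2] = -4 + -3 = -7) = -7 (attained at k = 2)
  C[2][0] = min over k of (A[2][0] + B[0][0] = 9 + -5 = 4, A[2][1] + B[1][0] = 3 + 10 = 13, A[2][2] + B[2][0] = 0 + 1 = 1) = 1 (attained at k = 2)
  C[2][1] = min over k of (A[2][0] + B[0][1] = 9 + 0 = 9, A[2][1] + B[1][1] = 3 + -4 = -1, A[2][2] + B[2][1] = 0 + -3 = -3) = -3 (attained at k = 2)
  C[2][2] = min over k of (A[2][0] + B[0][2] = 9 + 8 = 17, A[2][1] + B[1][2] = 3 + -5 = -2, A[2][2] + B[2][2] = 0 + -3 = -3) = -3 (attained at k = 2)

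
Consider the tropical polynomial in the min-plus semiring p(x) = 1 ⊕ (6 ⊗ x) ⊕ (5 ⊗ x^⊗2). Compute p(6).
p(6) = 1

A tropical monomial a ⊗ x^⊗i evaluates to a + i · x. Evaluating each term at x = 6:
  Term 0 contributes 1 + 0 · 6 = 1
  Term 1 contributes 6 + 1 · 6 = 12
  Term 2 contributes 5 + 2 · 6 = 17
p(6) = ⊕ of these = min[1, 12, 17] = 1.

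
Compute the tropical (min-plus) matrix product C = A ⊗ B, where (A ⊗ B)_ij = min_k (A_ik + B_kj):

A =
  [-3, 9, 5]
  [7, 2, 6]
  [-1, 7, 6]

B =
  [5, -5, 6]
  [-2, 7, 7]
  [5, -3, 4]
A ⊗ B =
  [2, -8, 3]
  [0, 2, 9]
  [4, -6, 5]

Apply the min-plus product entry-by-entry:
  C[0][0] = min over k of (A[0][0] + B[0][0] = -3 + 5 = 2, A[0][1] + B[1][0] = 9 + -2 = 7, A[0][2] + B[2][0] = 5 + 5 = 10) = 2 (attained at k = 0)
  C[0][1] = min over k of (A[0][0] + B[0][1] = -3 + -5 = -8, A[0][1] + B[1][1] = 9 + 7 = 16, A[0][2] + B[2][1] = 5 + -3 = 2) = -8 (attained at k = 0)
  C[0][2] = min over k of (A[0][0] + B[0][2] = -3 + 6 = 3, A[0][1] + B[1][2] = 9 + 7 = 16, A[0][2] + B[2][2] = 5 + 4 = 9) = 3 (attained at k = 0)
  C[1][0] = min over k of (A[1][0] + B[0][0] = 7 + 5 = 12, A[1][1] + B[1][0] = 2 + -2 = 0, A[1][2] + B[2][0] = 6 + 5 = 11) = 0 (attained at k = 1)
  C[1][1] = min over k of (A[1][0] + B[0][1] = 7 + -5 = 2, A[1][1] + B[1][1] = 2 + 7 = 9, A[1][2] + B[2][1] = 6 + -3 = 3) = 2 (attained at k = 0)
  C[1][2] = min over k of (A[1][0] + B[0][2] = 7 + 6 = 13, A[1][1] + B[1][2] = 2 + 7 = 9, A[1][2] + B[2][2] = 6 + 4 = 10) = 9 (attained at k = 1)
  C[2][0] = min over k of (A[2][0] + B[0][0] = -1 + 5 = 4, A[2][1] + B[1][0] = 7 + -2 = 5, A[2][2] + B[2][0] = 6 + 5 = 11) = 4 (attained at k = 0)
  C[2][1] = min over k of (A[2][0] + B[0][1] = -1 + -5 = -6, A[2][1] + B[1][1] = 7 + 7 = 14, A[2][2] + B[2][1] = 6 + -3 = 3) = -6 (attained at k = 0)
  C[2][2] = min over k of (A[2][0] + B[0][2] = -1 + 6 = 5, A[2][1] + B[1][2] = 7 + 7 = 14, A[2][2] + B[2][2] = 6 + 4 = 10) = 5 (attained at k = 0)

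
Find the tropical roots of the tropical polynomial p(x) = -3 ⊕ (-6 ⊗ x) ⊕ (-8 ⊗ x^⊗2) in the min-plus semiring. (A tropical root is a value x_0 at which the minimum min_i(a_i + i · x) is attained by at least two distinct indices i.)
Roots: {2, 3}

Each tropical root is a break point of the lower envelope of the lines y = a_i + i · x (there are 3 lines, with slopes 0, 1, ..., 2). Only the lines that attain the minimum somewhere contribute to roots; other lines are dominated. Here the surviving (envelope) indices are i = 2, i = 1, i = 0.
Intersections between consecutive envelope lines give the roots: for adjacent envelope indices i < j the intersection is x = (a_i − a_j) / (j − i). Reading off the sorted break points: {2, 3}.
Verification: at each break x_0, at least two indices attain the minimum of min_i(a_i + i · x_0).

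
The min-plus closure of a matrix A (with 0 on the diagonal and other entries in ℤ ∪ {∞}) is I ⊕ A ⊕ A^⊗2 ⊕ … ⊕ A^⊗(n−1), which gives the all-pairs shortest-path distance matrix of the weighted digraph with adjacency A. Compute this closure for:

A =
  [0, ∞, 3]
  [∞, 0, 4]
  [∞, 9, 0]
Closure =
  [0, 12, 3]
  [∞, 0, 4]
  [∞, 9, 0]

This is the Floyd-Warshall all-pairs shortest-path computation. For each intermediate vertex k = 0, 1, …, 2, update dist[i][j] ← min(dist[i][j], dist[i][k] + dist[k][j]). The final matrix gives, for each (i, j), the minimum total weight of any directed path from i to j (possibly empty when i = j).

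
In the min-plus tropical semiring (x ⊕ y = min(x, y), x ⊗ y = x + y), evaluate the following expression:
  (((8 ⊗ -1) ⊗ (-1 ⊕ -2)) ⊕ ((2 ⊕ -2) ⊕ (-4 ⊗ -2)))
(((8 ⊗ -1) ⊗ (-1 ⊕ -2)) ⊕ ((2 ⊕ -2) ⊕ (-4 ⊗ -2))) = -6

Expand innermost to outermost. Recall ⊕ takes the minimum of its arguments and ⊗ takes their sum. Working out the expression (((8 ⊗ -1) ⊗ (-1 ⊕ -2)) ⊕ ((2 ⊕ -2) ⊕ (-4 ⊗ -2))) gives -6.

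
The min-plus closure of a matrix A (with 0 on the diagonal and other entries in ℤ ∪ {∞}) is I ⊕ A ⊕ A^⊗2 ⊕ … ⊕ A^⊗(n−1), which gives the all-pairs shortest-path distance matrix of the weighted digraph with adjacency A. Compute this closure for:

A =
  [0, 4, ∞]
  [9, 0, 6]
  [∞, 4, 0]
Closure =
  [0, 4, 10]
  [9, 0, 6]
  [13, 4, 0]

This is the Floyd-Warshall all-pairs shortest-path computation. For each intermediate vertex k = 0, 1, …, 2, update dist[i][j] ← min(dist[i][j], dist[i][k] + dist[k][j]). The final matrix gives, for each (i, j), the minimum total weight of any directed path from i to j (possibly empty when i = j).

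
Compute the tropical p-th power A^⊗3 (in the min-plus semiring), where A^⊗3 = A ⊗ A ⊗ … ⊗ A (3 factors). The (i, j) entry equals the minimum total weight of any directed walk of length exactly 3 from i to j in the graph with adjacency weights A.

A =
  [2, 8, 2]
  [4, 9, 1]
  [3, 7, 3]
A^⊗3 =
  [6, 11, 6]
  [6, 11, 6]
  [7, 12, 7]

Each entry (A^⊗3)_ij equals the minimum over all length-3 walks i = v_0 → v_1 → … → v_3 = j of Σ_t A[v_t][v_{t+1}]. For example, for (i, j) = (0, 2) we minimise over 9 possible intermediate vertex sequences; the minimum is 6, attained along the walk 0 → 0 → 0 → 2.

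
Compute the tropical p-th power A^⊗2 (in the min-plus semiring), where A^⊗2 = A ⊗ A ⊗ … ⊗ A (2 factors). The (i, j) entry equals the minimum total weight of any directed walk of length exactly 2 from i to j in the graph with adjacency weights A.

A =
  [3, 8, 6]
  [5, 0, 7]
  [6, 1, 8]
A^⊗2 =
  [6, 7, 9]
  [5, 0, 7]
  [6, 1, 8]

Each entry (A^⊗2)_ij equals the minimum over all length-2 walks i = v_0 → v_1 → … → v_2 = j of Σ_t A[v_t][v_{t+1}]. For example, for (i, j) = (0, 2) we minimise over 3 possible intermediate vertex sequences; the minimum is 9, attained along the walk 0 → 0 → 2.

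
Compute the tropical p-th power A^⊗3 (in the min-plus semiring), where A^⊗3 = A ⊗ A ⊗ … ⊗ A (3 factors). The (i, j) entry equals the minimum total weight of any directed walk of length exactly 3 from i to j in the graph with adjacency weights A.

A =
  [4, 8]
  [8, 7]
A^⊗3 =
  [12, 16]
  [16, 20]

Each entry (A^⊗3)_ij equals the minimum over all length-3 walks i = v_0 → v_1 → … → v_3 = j of Σ_t A[v_t][v_{t+1}]. For example, for (i, j) = (0, 1) we minimise over 4 possible intermediate vertex sequences; the minimum is 16, attained along the walk 0 → 0 → 0 → 1.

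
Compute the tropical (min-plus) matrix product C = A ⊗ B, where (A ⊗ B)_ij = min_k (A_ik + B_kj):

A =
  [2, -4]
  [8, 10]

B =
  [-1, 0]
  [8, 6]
A ⊗ B =
  [1, 2]
  [7, 8]

Apply the min-plus product entry-by-entry:
  C[0][0] = min over k of (A[0][0] + B[0][0] = 2 + -1 = 1, A[0][1] + B[1][0] = -4 + 8 = 4) = 1 (attained at k = 0)
  C[0][1] = min over k of (A[0][0] + B[0][1] = 2 + 0 = 2, A[0][1] + B[1][1] = -4 + 6 = 2) = 2 (attained at k = 0)
  C[1][0] = min over k of (A[1][0] + B[0][0] = 8 + -1 = 7, A[1][1] + B[1][0] = 10 + 8 = 18) = 7 (attained at k = 0)
  C[1][1] = min over k of (A[1][0] + B[0][1] = 8 + 0 = 8, A[1][1] + B[1][1] = 10 + 6 = 16) = 8 (attained at k = 0)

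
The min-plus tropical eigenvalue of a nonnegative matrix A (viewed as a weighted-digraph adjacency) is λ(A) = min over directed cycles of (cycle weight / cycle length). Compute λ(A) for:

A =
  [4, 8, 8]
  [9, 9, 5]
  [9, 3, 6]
λ(A) = 4

Enumerate directed cycles and compute their means (weight / length). Sample:
  cycle 0 → 0: weight = 4, length = 1, mean = 4/1 ≈ 4.000
  cycle 1 → 1: weight = 9, length = 1, mean = 9/1 ≈ 9.000
  cycle 2 → 2: weight = 6, length = 1, mean = 6/1 ≈ 6.000
  cycle 0 → 1 → 0: weight = 17, length = 2, mean = 17/2 ≈ 8.500
  cycle 0 → 2 → 0: weight = 17, length = 2, mean = 17/2 ≈ 8.500
  cycle 1 → 0 → 1: weight = 17, length = 2, mean = 17/2 ≈ 8.500
Minimum mean = 4.000, attained e.g. along the cycle 0 → 0 with weight 4 and length 1. So λ(A) = 4/1 = 4.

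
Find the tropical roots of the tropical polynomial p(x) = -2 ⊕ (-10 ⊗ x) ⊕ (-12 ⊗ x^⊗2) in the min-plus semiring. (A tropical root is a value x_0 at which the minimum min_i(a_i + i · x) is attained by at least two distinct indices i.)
Roots: {2, 8}

Each tropical root is a break point of the lower envelope of the lines y = a_i + i · x (there are 3 lines, with slopes 0, 1, ..., 2). Only the lines that attain the minimum somewhere contribute to roots; other lines are dominated. Here the surviving (envelope) indices are i = 2, i = 1, i = 0.
Intersections between consecutive envelope lines give the roots: for adjacent envelope indices i < j the intersection is x = (a_i − a_j) / (j − i). Reading off the sorted break points: {2, 8}.
Verification: at each break x_0, at least two indices attain the minimum of min_i(a_i + i · x_0).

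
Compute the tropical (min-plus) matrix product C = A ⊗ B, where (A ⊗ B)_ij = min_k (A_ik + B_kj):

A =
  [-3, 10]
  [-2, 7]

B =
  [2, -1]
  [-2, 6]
A ⊗ B =
  [-1, -4]
  [0, -3]

Apply the min-plus product entry-by-entry:
  C[0][0] = min over k of (A[0][0] + B[0][0] = -3 + 2 = -1, A[0][1] + B[1][0] = 10 + -2 = 8) = -1 (attained at k = 0)
  C[0][1] = min over k of (A[0][0] + B[0][1] = -3 + -1 = -4, A[0][1] + B[1][1] = 10 + 6 = 16) = -4 (attained at k = 0)
  C[1][0] = min over k of (A[1][0] + B[0][0] = -2 + 2 = 0, A[1][1] + B[1][0] = 7 + -2 = 5) = 0 (attained at k = 0)
  C[1][1] = min over k of (A[1][0] + B[0][1] = -2 + -1 = -3, A[1][1] + B[1][1] = 7 + 6 = 13) = -3 (attained at k = 0)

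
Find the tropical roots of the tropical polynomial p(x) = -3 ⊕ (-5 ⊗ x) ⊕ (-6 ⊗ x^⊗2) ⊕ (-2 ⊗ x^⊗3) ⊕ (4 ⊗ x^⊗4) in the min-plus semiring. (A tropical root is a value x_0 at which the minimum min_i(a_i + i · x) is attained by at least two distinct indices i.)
Roots: {-6, -4, 1, 2}

Each tropical root is a break point of the lower envelope of the lines y = a_i + i · x (there are 5 lines, with slopes 0, 1, ..., 4). Only the lines that attain the minimum somewhere contribute to roots; other lines are dominated. Here the surviving (envelope) indices are i = 4, i = 3, i = 2, i = 1, i = 0.
Intersections between consecutive envelope lines give the roots: for adjacent envelope indices i < j the intersection is x = (a_i − a_j) / (j − i). Reading off the sorted break points: {-6, -4, 1, 2}.
Verification: at each break x_0, at least two indices attain the minimum of min_i(a_i + i · x_0).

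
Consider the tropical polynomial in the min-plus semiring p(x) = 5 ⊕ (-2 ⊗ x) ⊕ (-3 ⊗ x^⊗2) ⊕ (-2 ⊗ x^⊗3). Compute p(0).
p(0) = -3

A tropical monomial a ⊗ x^⊗i evaluates to a + i · x. Evaluating each term at x = 0:
  Term 0 contributes 5 + 0 · 0 = 5
  Term 1 contributes -2 + 1 · 0 = -2
  Term 2 contributes -3 + 2 · 0 = -3
  Term 3 contributes -2 + 3 · 0 = -2
p(0) = ⊕ of these = min[5, -2, -3, -2] = -3.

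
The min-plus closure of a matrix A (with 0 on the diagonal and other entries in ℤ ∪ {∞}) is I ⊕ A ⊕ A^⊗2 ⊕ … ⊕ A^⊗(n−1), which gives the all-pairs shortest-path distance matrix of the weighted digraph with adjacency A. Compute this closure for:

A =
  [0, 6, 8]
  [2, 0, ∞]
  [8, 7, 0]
Closure =
  [0, 6, 8]
  [2, 0, 10]
  [8, 7, 0]

This is the Floyd-Warshall all-pairs shortest-path computation. For each intermediate vertex k = 0, 1, …, 2, update dist[i][j] ← min(dist[i][j], dist[i][k] + dist[k][j]). The final matrix gives, for each (i, j), the minimum total weight of any directed path from i to j (possibly empty when i = j).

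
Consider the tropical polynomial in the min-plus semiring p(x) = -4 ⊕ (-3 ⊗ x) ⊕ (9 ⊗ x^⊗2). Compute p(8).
p(8) = -4

A tropical monomial a ⊗ x^⊗i evaluates to a + i · x. Evaluating each term at x = 8:
  Term 0 contributes -4 + 0 · 8 = -4
  Term 1 contributes -3 + 1 · 8 = 5
  Term 2 contributes 9 + 2 · 8 = 25
p(8) = ⊕ of these = min[-4, 5, 25] = -4.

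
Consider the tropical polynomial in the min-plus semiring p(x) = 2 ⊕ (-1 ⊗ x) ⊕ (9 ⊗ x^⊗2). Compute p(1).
p(1) = 0

A tropical monomial a ⊗ x^⊗i evaluates to a + i · x. Evaluating each term at x = 1:
  Term 0 contributes 2 + 0 · 1 = 2
  Term 1 contributes -1 + 1 · 1 = 0
  Term 2 contributes 9 + 2 · 1 = 11
p(1) = ⊕ of these = min[2, 0, 11] = 0.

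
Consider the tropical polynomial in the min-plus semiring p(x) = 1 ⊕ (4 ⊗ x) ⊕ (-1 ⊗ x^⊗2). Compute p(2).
p(2) = 1

A tropical monomial a ⊗ x^⊗i evaluates to a + i · x. Evaluating each term at x = 2:
  Term 0 contributes 1 + 0 · 2 = 1
  Term 1 contributes 4 + 1 · 2 = 6
  Term 2 contributes -1 + 2 · 2 = 3
p(2) = ⊕ of these = min[1, 6, 3] = 1.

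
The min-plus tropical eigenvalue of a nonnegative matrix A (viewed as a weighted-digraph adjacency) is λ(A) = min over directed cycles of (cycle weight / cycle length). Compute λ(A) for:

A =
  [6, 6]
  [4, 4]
λ(A) = 4

Enumerate directed cycles and compute their means (weight / length). Sample:
  cycle 0 → 0: weight = 6, length = 1, mean = 6/1 ≈ 6.000
  cycle 1 → 1: weight = 4, length = 1, mean = 4/1 ≈ 4.000
  cycle 0 → 1 → 0: weight = 10, length = 2, mean = 10/2 ≈ 5.000
  cycle 1 → 0 → 1: weight = 10, length = 2, mean = 10/2 ≈ 5.000
Minimum mean = 4.000, attained e.g. along the cycle 1 → 1 with weight 4 and length 1. So λ(A) = 4/1 = 4.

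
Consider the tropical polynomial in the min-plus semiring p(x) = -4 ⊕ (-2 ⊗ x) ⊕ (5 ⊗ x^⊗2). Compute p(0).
p(0) = -4

A tropical monomial a ⊗ x^⊗i evaluates to a + i · x. Evaluating each term at x = 0:
  Term 0 contributes -4 + 0 · 0 = -4
  Term 1 contributes -2 + 1 · 0 = -2
  Term 2 contributes 5 + 2 · 0 = 5
p(0) = ⊕ of these = min[-4, -2, 5] = -4.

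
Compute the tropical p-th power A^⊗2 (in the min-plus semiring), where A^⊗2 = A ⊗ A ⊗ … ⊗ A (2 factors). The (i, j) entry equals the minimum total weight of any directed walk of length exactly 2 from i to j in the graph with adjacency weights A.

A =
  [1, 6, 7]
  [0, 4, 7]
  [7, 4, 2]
A^⊗2 =
  [2, 7, 8]
  [1, 6, 7]
  [4, 6, 4]

Each entry (A^⊗2)_ij equals the minimum over all length-2 walks i = v_0 → v_1 → … → v_2 = j of Σ_t A[v_t][v_{t+1}]. For example, for (i, j) = (0, 2) we minimise over 3 possible intermediate vertex sequences; the minimum is 8, attained along the walk 0 → 0 → 2.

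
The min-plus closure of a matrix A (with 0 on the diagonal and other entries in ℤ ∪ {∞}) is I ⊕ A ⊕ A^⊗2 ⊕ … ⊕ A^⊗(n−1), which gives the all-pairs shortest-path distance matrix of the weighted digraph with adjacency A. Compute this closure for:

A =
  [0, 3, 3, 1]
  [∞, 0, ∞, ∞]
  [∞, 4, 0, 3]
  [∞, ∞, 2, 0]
Closure =
  [0, 3, 3, 1]
  [∞, 0, ∞, ∞]
  [∞, 4, 0, 3]
  [∞, 6, 2, 0]

This is the Floyd-Warshall all-pairs shortest-path computation. For each intermediate vertex k = 0, 1, …, 3, update dist[i][j] ← min(dist[i][j], dist[i][k] + dist[k][j]). The final matrix gives, for each (i, j), the minimum total weight of any directed path from i to j (possibly empty when i = j).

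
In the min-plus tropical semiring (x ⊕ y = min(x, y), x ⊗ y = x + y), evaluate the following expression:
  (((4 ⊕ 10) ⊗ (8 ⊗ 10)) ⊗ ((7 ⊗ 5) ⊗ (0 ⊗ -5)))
(((4 ⊕ 10) ⊗ (8 ⊗ 10)) ⊗ ((7 ⊗ 5) ⊗ (0 ⊗ -5))) = 29

Expand innermost to outermost. Recall ⊕ takes the minimum of its arguments and ⊗ takes their sum. Working out the expression (((4 ⊕ 10) ⊗ (8 ⊗ 10)) ⊗ ((7 ⊗ 5) ⊗ (0 ⊗ -5))) gives 29.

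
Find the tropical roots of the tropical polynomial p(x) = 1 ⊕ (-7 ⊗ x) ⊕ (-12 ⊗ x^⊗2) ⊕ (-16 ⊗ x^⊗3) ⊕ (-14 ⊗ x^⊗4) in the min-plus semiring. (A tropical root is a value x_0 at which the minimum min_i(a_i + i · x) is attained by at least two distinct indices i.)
Roots: {-2, 4, 5, 8}

Each tropical root is a break point of the lower envelope of the lines y = a_i + i · x (there are 5 lines, with slopes 0, 1, ..., 4). Only the lines that attain the minimum somewhere contribute to roots; other lines are dominated. Here the surviving (envelope) indices are i = 4, i = 3, i = 2, i = 1, i = 0.
Intersections between consecutive envelope lines give the roots: for adjacent envelope indices i < j the intersection is x = (a_i − a_j) / (j − i). Reading off the sorted break points: {-2, 4, 5, 8}.
Verification: at each break x_0, at least two indices attain the minimum of min_i(a_i + i · x_0).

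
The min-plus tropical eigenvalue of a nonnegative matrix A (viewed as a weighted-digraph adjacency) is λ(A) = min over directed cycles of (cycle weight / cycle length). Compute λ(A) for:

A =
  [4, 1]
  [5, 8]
λ(A) = 3

Enumerate directed cycles and compute their means (weight / length). Sample:
  cycle 0 → 0: weight = 4, length = 1, mean = 4/1 ≈ 4.000
  cycle 1 → 1: weight = 8, length = 1, mean = 8/1 ≈ 8.000
  cycle 0 → 1 → 0: weight = 6, length = 2, mean = 6/2 ≈ 3.000
  cycle 1 → 0 → 1: weight = 6, length = 2, mean = 6/2 ≈ 3.000
Minimum mean = 3.000, attained e.g. along the cycle 0 → 1 → 0 with weight 6 and length 2. So λ(A) = 6/2 = 3.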